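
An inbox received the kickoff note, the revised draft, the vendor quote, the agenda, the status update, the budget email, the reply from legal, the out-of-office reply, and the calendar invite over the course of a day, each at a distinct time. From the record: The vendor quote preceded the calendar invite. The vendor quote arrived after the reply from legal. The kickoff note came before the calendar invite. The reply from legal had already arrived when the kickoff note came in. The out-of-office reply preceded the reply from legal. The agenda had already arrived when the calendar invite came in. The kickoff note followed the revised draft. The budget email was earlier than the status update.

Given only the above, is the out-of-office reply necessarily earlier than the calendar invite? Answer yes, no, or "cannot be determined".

yes

Chain the constraints: the out-of-office reply → the reply from legal → the kickoff note → the calendar invite. Each link is directly stated, so the out-of-office reply comes before the calendar invite.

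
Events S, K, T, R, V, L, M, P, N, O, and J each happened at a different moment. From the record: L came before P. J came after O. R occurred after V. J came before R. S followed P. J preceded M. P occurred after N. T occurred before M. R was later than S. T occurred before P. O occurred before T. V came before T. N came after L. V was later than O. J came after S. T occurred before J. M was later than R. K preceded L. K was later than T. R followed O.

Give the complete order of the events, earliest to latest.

The constraints fix every adjacent pair, so only one ordering works:
O → V → T → K → L → N → P → S → J → R → M.

O, V, T, K, L, N, P, S, J, R, M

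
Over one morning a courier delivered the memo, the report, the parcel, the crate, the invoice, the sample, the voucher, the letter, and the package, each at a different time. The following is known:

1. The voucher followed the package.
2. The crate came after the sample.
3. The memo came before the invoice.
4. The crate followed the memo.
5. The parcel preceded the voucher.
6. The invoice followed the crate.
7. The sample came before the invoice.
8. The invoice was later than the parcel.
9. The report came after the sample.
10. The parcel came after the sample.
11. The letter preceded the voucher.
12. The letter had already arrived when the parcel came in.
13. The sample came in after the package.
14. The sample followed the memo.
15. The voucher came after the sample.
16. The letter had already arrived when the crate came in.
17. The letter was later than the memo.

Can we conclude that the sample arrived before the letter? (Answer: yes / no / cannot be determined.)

cannot be determined

No chain of stated constraints runs from the sample to the letter, and none runs from the letter to the sample either.
So the relative order of the sample and the letter is not fixed by the given facts.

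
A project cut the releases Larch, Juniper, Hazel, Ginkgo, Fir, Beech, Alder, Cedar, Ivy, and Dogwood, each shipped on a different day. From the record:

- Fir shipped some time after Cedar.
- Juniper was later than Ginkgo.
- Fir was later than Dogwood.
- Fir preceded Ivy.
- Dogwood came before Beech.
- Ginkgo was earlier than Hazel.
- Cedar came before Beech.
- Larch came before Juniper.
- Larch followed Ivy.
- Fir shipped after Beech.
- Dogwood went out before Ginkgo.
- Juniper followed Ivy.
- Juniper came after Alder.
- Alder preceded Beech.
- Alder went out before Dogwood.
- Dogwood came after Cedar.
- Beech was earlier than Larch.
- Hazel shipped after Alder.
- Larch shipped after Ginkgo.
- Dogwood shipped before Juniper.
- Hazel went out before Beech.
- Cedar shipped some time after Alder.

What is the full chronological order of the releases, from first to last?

Alder, Cedar, Dogwood, Ginkgo, Hazel, Beech, Fir, Ivy, Larch, Juniper

The constraints fix every adjacent pair, so only one ordering works:
Alder → Cedar → Dogwood → Ginkgo → Hazel → Beech → Fir → Ivy → Larch → Juniper.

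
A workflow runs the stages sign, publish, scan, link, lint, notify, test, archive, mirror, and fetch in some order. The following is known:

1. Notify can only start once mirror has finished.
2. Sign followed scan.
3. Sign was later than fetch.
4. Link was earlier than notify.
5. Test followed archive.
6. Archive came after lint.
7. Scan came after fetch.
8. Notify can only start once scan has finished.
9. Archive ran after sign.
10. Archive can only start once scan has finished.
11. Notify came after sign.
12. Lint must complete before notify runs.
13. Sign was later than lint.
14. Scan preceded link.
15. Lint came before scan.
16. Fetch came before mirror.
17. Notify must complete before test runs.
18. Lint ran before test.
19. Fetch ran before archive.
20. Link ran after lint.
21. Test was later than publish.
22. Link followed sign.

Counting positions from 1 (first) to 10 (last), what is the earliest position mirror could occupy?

2

Fetch must come before mirror — 1 forced predecessor.
Nothing else is forced ahead of mirror, so its earliest slot is position 1 + 1 = 2.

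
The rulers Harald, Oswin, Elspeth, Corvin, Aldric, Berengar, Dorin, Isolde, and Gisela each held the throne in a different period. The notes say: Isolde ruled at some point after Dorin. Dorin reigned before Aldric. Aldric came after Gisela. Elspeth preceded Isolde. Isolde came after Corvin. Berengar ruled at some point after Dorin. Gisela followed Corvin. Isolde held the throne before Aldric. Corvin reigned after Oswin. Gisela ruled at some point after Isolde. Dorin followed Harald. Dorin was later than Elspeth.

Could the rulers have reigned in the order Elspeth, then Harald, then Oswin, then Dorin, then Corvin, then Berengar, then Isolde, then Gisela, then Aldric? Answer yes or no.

Check each stated constraint against the proposed order — e.g. Dorin is ahead of Aldric; Elspeth is ahead of Isolde. Every pair is in the required order; nothing is violated.

yes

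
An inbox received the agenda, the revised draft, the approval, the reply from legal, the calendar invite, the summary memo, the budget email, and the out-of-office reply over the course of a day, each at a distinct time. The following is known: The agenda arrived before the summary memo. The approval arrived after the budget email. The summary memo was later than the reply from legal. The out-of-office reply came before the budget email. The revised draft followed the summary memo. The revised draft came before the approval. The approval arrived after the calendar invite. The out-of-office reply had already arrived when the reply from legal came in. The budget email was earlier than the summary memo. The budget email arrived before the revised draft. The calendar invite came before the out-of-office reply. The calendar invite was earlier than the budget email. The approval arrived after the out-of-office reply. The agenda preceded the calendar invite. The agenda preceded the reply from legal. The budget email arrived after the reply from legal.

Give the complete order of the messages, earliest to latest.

The constraints fix every adjacent pair, so only one ordering works:
the agenda → the calendar invite → the out-of-office reply → the reply from legal → the budget email → the summary memo → the revised draft → the approval.

the agenda, the calendar invite, the out-of-office reply, the reply from legal, the budget email, the summary memo, the revised draft, the approval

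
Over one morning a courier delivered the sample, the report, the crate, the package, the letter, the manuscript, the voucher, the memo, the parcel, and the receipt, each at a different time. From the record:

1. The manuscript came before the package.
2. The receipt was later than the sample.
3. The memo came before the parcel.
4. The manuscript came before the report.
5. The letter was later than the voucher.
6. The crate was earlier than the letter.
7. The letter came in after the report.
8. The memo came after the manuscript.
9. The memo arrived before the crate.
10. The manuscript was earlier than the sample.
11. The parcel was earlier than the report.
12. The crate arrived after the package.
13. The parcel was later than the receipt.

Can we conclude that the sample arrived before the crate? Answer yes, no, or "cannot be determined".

No chain of stated constraints runs from the sample to the crate, and none runs from the crate to the sample either.
So the relative order of the sample and the crate is not fixed by the given facts.

cannot be determined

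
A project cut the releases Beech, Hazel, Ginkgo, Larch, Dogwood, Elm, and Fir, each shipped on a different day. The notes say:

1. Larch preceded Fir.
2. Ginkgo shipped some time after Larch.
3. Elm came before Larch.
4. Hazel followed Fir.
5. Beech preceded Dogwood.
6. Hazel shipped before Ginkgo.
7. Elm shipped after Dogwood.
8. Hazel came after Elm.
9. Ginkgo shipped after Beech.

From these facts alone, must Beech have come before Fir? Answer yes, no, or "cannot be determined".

Chain the constraints: Beech → Dogwood → Elm → Larch → Fir. Each link is directly stated, so Beech comes before Fir.

yes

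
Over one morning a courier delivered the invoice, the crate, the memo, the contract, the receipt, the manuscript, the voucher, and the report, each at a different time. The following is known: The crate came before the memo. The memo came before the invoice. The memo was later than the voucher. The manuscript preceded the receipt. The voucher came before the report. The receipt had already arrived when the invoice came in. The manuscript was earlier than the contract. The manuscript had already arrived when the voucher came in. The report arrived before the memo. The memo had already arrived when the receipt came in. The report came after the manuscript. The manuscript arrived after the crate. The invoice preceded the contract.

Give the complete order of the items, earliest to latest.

the crate, the manuscript, the voucher, the report, the memo, the receipt, the invoice, the contract

The constraints fix every adjacent pair, so only one ordering works:
the crate → the manuscript → the voucher → the report → the memo → the receipt → the invoice → the contract.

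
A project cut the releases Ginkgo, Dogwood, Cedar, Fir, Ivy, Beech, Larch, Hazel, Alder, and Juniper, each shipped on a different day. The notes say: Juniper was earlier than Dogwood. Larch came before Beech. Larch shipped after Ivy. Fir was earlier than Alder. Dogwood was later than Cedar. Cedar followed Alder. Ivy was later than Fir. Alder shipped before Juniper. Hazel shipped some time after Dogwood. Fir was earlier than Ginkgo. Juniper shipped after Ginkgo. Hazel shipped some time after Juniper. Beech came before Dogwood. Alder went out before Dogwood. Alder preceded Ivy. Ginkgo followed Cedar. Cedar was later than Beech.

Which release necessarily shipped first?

Fir

Fir has a chain of constraints placing it before every other release, so Fir must be first.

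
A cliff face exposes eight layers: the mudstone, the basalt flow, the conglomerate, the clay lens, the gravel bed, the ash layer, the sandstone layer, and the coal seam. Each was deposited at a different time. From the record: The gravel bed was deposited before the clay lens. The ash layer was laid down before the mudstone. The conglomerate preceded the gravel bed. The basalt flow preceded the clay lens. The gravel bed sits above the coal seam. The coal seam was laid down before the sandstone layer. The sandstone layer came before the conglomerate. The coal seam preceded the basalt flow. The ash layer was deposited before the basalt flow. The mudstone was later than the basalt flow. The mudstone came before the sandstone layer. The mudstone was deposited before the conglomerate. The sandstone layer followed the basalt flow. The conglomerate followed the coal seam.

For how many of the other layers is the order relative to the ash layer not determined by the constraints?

Forced after the ash layer: the basalt flow, the clay lens, the conglomerate, the gravel bed, the mudstone, and the sandstone layer.
That leaves the coal seam with no forced order relative to the ash layer — 1.

1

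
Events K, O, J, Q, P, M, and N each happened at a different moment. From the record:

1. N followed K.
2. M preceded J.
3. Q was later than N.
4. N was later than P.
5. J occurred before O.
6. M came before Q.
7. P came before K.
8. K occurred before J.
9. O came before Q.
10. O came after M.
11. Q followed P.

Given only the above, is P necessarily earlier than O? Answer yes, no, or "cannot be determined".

Chain the constraints: P → K → J → O. Each link is directly stated, so P comes before O.

yes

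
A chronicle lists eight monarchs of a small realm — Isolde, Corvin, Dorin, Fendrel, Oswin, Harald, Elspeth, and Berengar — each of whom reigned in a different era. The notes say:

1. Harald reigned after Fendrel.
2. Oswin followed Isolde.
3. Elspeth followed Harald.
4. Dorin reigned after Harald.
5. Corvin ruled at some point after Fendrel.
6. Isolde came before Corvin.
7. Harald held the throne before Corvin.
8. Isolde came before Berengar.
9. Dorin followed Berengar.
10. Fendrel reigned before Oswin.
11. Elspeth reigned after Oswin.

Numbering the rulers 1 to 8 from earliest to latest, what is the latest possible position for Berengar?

Berengar must come before Dorin — 1 ruler forced after them.
Everything else can be placed before Berengar in some valid order, so Berengar can sit as late as position 8 − 1 = 7.

7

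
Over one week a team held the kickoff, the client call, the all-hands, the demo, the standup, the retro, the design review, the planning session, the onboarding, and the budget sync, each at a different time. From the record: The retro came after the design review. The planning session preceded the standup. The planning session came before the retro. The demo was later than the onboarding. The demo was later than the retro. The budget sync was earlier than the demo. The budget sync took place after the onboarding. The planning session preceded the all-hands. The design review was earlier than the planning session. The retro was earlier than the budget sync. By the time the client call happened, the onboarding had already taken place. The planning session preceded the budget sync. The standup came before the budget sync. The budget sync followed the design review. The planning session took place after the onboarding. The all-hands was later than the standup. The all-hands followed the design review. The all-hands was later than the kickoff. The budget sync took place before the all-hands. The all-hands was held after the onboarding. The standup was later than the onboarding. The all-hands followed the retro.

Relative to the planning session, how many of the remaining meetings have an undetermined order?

2

Forced before the planning session: the design review and the onboarding; forced after the planning session: the all-hands, the budget sync, the demo, the retro, and the standup.
That leaves the client call and the kickoff with no forced order relative to the planning session — 2.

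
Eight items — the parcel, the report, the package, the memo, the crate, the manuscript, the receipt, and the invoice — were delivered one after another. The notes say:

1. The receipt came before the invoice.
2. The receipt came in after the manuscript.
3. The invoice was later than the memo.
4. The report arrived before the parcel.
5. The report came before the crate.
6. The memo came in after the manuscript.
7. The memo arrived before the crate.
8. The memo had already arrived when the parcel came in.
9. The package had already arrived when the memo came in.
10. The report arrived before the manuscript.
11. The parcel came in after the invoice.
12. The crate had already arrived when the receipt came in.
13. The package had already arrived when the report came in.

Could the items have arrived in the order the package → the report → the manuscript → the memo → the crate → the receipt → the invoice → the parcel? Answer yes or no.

Check each stated constraint against the proposed order — e.g. the memo is ahead of the parcel; the report is ahead of the parcel. Every pair is in the required order; nothing is violated.

yes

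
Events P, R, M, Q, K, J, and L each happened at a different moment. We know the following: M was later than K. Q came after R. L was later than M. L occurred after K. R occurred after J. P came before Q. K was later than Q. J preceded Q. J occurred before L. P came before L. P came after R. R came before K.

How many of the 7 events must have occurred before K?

Directly stated before K: Q and R.
J reaches K via J → R → K.
P reaches K via P → Q → K.
That's J, P, Q, and R — 4 in all.

4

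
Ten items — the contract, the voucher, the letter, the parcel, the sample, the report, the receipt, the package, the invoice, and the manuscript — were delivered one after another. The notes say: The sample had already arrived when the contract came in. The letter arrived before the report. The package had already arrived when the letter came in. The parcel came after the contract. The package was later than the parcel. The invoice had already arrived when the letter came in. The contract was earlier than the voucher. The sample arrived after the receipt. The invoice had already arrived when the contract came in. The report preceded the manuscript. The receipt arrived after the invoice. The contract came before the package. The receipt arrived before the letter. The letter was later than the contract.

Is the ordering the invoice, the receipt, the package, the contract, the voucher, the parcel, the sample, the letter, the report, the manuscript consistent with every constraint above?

The constraints require the contract before the package, but in the proposed sequence the package appears ahead of the contract. That one violation is enough.

no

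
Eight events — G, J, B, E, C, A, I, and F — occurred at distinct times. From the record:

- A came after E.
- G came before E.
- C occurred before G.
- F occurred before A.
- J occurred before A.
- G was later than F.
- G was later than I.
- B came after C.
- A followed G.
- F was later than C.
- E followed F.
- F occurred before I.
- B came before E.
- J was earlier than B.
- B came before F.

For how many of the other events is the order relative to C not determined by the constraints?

1

Forced after C: A, B, E, F, G, and I.
That leaves J with no forced order relative to C — 1.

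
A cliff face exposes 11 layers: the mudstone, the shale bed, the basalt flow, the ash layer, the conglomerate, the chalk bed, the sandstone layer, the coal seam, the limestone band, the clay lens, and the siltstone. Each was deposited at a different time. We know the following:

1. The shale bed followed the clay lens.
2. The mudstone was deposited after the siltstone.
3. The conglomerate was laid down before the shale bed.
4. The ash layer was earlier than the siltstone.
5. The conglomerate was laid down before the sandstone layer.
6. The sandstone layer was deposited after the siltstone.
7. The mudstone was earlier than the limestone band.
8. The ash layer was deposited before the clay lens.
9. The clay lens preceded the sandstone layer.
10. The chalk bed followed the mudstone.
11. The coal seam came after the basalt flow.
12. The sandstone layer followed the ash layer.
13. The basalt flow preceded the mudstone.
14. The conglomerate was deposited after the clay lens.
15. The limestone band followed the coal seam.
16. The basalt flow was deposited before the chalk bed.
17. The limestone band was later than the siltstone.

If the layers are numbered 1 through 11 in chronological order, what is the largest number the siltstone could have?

The siltstone must come before the chalk bed, the limestone band, the mudstone, and the sandstone layer — 4 layers forced after it.
Everything else can be placed before the siltstone in some valid order, so the siltstone can sit as late as position 11 − 4 = 7.

7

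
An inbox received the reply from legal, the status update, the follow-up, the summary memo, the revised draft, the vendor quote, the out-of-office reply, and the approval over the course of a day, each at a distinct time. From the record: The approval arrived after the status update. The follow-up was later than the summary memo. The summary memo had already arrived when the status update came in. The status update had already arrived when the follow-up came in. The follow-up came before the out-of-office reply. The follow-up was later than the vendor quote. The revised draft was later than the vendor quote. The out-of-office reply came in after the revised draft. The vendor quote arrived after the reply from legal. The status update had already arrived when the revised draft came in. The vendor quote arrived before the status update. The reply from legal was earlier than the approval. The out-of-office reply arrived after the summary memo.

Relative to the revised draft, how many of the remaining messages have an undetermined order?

Forced before the revised draft: the reply from legal, the status update, the summary memo, and the vendor quote; forced after the revised draft: the out-of-office reply.
That leaves the approval and the follow-up with no forced order relative to the revised draft — 2.

2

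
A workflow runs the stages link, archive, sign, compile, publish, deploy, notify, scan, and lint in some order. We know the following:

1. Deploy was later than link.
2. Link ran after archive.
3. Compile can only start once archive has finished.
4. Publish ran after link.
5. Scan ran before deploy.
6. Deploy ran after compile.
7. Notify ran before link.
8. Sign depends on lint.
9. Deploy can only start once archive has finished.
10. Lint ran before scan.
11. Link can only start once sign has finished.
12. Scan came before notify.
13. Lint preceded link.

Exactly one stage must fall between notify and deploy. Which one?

Tracing the constraints gives notify → link → deploy, so link sits after notify and before deploy.
No other stage is forced both after notify and before deploy.

link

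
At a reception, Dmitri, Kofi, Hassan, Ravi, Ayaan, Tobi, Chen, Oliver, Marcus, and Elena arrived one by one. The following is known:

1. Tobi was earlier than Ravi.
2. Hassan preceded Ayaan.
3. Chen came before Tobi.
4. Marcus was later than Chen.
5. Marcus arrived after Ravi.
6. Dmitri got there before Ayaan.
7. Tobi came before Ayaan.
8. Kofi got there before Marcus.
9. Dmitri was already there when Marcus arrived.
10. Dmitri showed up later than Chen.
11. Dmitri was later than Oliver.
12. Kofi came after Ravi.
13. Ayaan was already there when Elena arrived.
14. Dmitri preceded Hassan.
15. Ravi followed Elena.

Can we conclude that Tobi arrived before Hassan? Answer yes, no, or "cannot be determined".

No chain of stated constraints runs from Tobi to Hassan, and none runs from Hassan to Tobi either.
So the relative order of Tobi and Hassan is not fixed by the given facts.

cannot be determined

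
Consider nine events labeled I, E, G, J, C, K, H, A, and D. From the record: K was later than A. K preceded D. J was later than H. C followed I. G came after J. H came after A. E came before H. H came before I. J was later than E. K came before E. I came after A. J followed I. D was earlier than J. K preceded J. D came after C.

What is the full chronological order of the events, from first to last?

A, K, E, H, I, C, D, J, G

The constraints fix every adjacent pair, so only one ordering works:
A → K → E → H → I → C → D → J → G.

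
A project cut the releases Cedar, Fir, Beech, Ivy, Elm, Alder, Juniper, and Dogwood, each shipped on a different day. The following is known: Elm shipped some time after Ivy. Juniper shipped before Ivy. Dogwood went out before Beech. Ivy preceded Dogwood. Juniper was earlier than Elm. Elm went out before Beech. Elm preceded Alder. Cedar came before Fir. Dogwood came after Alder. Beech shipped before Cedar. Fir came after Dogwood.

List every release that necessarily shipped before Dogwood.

Directly stated before Dogwood: Alder and Ivy.
Elm reaches Dogwood via Elm → Alder → Dogwood.
Juniper reaches Dogwood via Juniper → Ivy → Dogwood.
No chain forces Fir (or any of the others) ahead of Dogwood.

Alder, Elm, Ivy, Juniper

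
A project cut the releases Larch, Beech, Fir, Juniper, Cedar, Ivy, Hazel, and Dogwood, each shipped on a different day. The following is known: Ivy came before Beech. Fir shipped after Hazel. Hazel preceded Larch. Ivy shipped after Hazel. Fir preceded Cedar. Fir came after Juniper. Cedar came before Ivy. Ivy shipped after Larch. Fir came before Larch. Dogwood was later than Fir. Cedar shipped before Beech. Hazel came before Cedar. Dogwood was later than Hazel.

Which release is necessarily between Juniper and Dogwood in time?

Tracing the constraints gives Juniper → Fir → Dogwood, so Fir sits after Juniper and before Dogwood.
No other release is forced both after Juniper and before Dogwood.

Fir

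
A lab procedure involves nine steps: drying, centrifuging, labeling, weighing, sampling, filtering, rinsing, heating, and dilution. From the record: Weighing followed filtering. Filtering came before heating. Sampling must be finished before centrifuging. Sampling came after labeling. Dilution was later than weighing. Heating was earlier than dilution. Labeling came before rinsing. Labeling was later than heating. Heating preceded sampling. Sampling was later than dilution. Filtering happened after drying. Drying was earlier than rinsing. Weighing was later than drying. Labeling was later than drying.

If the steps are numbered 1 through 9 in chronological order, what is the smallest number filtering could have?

2

Drying must come before filtering — 1 forced predecessor.
Nothing else is forced ahead of filtering, so its earliest slot is position 1 + 1 = 2.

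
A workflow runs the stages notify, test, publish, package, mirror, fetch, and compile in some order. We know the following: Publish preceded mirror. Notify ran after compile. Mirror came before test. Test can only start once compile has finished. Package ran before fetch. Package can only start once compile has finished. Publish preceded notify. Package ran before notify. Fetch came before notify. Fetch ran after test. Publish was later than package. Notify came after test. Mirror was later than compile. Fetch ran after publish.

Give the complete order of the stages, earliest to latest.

compile, package, publish, mirror, test, fetch, notify

The constraints fix every adjacent pair, so only one ordering works:
compile → package → publish → mirror → test → fetch → notify.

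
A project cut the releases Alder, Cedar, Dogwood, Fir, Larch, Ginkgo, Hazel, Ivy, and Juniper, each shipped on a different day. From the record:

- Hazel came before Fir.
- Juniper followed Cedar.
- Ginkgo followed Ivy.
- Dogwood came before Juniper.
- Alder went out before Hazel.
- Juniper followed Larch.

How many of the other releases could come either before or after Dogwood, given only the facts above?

7

Forced after Dogwood: Juniper.
That leaves Alder, Cedar, Fir, Ginkgo, Hazel, Ivy, and Larch with no forced order relative to Dogwood — 7.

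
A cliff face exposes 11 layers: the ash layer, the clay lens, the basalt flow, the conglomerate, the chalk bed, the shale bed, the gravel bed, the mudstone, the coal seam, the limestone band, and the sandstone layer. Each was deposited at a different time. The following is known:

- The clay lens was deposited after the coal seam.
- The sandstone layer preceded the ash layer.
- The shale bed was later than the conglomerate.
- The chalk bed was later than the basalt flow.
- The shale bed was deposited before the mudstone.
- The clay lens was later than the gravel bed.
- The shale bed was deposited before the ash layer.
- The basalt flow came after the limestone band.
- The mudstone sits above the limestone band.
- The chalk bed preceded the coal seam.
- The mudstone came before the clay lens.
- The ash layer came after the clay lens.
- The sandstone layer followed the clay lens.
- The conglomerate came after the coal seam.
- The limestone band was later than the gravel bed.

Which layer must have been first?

the gravel bed

The gravel bed has a chain of constraints placing it before every other layer, so the gravel bed must be first.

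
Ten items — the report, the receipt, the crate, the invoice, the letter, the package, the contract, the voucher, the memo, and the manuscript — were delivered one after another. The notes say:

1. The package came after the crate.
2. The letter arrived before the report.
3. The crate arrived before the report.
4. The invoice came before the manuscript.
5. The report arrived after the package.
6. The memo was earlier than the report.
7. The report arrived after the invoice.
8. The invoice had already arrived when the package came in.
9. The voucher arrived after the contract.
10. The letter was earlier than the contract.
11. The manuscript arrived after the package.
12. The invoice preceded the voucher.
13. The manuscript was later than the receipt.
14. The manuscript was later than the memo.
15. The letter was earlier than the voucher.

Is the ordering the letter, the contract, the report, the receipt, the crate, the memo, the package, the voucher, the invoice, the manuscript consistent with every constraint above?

no

The constraints require the memo before the report, but in the proposed sequence the report appears ahead of the memo. That one violation is enough.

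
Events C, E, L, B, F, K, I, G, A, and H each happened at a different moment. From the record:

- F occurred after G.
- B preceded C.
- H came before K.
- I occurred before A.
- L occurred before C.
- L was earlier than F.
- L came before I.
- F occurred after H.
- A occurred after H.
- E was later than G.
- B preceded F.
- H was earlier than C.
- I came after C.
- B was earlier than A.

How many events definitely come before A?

Directly stated before A: B, H, and I.
C reaches A via C → I → A.
L reaches A via L → I → A.
That's B, C, H, I, and L — 5 in all.

5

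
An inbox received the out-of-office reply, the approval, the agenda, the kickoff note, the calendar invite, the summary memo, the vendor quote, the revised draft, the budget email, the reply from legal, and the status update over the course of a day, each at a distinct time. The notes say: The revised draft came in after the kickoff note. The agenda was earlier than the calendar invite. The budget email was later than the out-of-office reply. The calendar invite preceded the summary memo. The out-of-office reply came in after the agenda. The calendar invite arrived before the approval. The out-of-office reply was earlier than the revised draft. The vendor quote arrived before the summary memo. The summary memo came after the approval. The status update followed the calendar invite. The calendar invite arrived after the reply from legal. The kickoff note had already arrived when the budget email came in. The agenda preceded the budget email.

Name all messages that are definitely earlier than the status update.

the agenda, the calendar invite, the reply from legal

Directly stated before the status update: the calendar invite.
The agenda reaches the status update via the agenda → the calendar invite → the status update.
The reply from legal reaches the status update via the reply from legal → the calendar invite → the status update.
No chain forces the approval (or any of the others) ahead of the status update.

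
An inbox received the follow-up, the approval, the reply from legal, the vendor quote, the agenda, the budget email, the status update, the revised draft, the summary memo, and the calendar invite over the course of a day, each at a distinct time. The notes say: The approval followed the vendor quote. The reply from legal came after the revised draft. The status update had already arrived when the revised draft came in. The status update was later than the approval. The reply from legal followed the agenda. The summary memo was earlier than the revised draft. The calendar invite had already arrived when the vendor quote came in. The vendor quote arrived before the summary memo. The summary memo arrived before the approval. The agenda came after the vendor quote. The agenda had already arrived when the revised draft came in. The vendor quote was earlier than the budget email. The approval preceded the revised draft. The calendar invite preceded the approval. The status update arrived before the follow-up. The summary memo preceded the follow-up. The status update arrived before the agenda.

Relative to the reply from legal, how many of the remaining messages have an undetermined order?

2

Forced before the reply from legal: the agenda, the approval, the calendar invite, the revised draft, the status update, the summary memo, and the vendor quote.
That leaves the budget email and the follow-up with no forced order relative to the reply from legal — 2.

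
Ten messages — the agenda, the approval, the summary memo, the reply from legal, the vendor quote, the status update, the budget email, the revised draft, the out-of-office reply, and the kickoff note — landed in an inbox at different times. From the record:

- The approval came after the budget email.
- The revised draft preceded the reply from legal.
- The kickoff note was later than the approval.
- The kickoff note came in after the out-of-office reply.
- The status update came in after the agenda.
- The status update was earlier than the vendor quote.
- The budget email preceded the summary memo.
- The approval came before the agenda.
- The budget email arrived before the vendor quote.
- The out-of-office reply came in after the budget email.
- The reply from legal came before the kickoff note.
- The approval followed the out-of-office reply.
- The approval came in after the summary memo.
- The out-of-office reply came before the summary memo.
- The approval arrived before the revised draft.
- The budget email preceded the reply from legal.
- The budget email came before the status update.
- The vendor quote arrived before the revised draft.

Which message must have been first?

The budget email has a chain of constraints placing it before every other message, so the budget email must be first.

the budget email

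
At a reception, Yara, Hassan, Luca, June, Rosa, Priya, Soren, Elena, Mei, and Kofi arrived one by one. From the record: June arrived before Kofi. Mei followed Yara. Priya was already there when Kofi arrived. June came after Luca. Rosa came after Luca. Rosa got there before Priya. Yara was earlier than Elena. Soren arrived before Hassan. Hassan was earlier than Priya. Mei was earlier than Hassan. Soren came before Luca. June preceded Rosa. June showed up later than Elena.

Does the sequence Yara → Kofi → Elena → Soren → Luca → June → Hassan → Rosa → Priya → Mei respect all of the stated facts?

no

The constraints require Mei before Hassan, but in the proposed sequence Hassan appears ahead of Mei. That one violation is enough.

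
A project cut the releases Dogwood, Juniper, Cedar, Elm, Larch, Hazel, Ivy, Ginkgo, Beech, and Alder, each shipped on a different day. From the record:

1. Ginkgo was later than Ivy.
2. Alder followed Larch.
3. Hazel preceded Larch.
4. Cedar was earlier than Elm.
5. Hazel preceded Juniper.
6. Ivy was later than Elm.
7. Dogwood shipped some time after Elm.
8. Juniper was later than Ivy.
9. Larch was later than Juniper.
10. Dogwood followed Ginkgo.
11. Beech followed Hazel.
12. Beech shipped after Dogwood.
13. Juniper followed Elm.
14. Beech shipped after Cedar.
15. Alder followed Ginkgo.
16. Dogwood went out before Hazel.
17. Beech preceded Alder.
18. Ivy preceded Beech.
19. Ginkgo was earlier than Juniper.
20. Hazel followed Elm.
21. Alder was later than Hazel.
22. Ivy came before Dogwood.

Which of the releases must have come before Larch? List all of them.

Directly stated before Larch: Hazel and Juniper.
Cedar reaches Larch via Cedar → Elm → Juniper → Larch.
Dogwood reaches Larch via Dogwood → Hazel → Larch.
Elm reaches Larch via Elm → Juniper → Larch.
Likewise Ginkgo and Ivy each reach Larch by chaining the stated constraints.
No chain forces Beech (or any of the others) ahead of Larch.

Cedar, Dogwood, Elm, Ginkgo, Hazel, Ivy, Juniper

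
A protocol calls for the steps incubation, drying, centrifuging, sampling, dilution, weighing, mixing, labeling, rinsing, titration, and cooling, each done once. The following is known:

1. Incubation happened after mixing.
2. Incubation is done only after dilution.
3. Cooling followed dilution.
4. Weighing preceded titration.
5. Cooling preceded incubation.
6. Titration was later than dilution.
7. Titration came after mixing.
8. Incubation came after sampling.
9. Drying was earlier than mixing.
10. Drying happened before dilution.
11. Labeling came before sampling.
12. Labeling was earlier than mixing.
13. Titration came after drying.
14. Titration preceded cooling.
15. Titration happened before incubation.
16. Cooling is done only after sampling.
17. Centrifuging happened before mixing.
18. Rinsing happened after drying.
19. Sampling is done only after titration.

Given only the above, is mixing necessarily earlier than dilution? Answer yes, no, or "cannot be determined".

No chain of stated constraints runs from mixing to dilution, and none runs from dilution to mixing either.
So the relative order of mixing and dilution is not fixed by the given facts.

cannot be determined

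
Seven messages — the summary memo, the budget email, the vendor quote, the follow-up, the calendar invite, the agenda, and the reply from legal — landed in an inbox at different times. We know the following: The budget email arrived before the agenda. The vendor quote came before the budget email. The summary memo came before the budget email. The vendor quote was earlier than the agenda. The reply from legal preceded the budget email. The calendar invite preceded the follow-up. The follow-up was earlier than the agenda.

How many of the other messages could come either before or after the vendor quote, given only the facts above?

4

Forced after the vendor quote: the agenda and the budget email.
That leaves the calendar invite, the follow-up, the reply from legal, and the summary memo with no forced order relative to the vendor quote — 4.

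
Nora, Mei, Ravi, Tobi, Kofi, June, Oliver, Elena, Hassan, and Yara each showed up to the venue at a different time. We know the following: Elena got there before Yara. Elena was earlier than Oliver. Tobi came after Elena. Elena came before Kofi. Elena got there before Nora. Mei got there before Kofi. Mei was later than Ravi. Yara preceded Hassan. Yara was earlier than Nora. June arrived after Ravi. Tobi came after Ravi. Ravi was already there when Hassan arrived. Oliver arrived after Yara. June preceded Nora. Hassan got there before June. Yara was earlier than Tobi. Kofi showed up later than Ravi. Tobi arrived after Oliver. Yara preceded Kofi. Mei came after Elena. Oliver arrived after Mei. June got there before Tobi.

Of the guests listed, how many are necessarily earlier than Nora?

Directly stated before Nora: Elena, June, and Yara.
Hassan reaches Nora via Hassan → June → Nora.
Ravi reaches Nora via Ravi → June → Nora.
No chain forces Kofi (or any of the others) ahead of Nora.
That's Elena, Hassan, June, Ravi, and Yara — 5 in all.

5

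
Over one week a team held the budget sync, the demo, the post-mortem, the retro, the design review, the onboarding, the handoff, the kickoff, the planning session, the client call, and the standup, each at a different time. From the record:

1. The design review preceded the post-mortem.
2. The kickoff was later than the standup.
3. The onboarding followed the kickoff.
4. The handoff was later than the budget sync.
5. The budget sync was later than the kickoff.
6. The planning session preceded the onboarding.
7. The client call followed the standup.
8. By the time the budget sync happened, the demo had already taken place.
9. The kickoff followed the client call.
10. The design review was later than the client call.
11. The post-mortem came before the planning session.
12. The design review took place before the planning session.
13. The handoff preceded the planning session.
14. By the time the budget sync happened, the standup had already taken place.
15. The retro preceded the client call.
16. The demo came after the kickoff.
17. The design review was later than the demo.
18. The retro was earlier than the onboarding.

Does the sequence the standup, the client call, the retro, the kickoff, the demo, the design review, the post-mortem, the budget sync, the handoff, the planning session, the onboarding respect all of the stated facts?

no

The constraints require the retro before the client call, but in the proposed sequence the client call appears ahead of the retro. That one violation is enough.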